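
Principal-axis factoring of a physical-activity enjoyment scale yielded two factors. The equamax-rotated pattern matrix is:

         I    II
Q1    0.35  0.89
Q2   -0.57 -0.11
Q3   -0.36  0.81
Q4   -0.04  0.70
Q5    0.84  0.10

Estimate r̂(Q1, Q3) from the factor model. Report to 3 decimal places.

r̂ = Σ λ_i·λ_j across factors = (0.35)(-0.36) + (0.89)(0.81)
  = -0.1260 +0.7209 = 0.5949

0.595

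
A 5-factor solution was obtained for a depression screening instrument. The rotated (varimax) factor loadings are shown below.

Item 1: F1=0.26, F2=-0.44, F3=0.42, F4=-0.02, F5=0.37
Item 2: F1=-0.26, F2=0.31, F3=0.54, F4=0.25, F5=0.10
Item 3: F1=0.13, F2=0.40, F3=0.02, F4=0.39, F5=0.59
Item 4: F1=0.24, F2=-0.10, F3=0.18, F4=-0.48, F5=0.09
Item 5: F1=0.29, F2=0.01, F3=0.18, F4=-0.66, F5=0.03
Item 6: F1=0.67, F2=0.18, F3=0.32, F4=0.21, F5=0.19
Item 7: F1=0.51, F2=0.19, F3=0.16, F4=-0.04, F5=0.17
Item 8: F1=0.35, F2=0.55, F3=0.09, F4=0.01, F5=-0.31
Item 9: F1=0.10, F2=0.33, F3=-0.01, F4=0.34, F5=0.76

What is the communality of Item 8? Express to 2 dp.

h² = 0.35² + 0.55² + 0.09² + 0.01² + (-0.31)² = 0.1225 + 0.3025 + 0.0081 + 0.0001 + 0.0961 = 0.5293

0.53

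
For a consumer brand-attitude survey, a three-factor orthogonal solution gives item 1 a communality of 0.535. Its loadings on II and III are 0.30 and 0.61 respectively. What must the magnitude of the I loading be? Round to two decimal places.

0.27

Under orthogonal rotation h² = Σλ², so λ_I² = h² − (0.4621) = 0.535 − 0.4621 = 0.0729.
|λ| = √0.0729 = 0.2700.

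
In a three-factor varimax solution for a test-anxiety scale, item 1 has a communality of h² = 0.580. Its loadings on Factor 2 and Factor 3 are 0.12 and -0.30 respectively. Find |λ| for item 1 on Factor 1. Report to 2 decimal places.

0.69

Under orthogonal rotation h² = Σλ², so λ_Factor 1² = h² − (0.1044) = 0.580 − 0.1044 = 0.4756.
|λ| = √0.4756 = 0.6896.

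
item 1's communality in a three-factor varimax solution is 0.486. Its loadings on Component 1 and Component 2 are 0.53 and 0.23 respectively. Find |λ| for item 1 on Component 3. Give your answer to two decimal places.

Under orthogonal rotation h² = Σλ², so λ_Component 3² = h² − (0.3338) = 0.486 − 0.3338 = 0.1522.
|λ| = √0.1522 = 0.3901.

0.39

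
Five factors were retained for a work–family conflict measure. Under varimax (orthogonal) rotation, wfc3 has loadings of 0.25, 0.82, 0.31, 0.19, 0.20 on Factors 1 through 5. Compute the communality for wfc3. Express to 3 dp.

h² = 0.25² + 0.82² + 0.31² + 0.19² + 0.20² = 0.0625 + 0.6724 + 0.0961 + 0.0361 + 0.0400 = 0.9071

0.907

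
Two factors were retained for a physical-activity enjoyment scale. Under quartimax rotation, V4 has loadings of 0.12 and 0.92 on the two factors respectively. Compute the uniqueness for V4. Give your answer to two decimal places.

0.14

h² = 0.12² + 0.92² = 0.0144 + 0.8464 = 0.8608
Uniqueness u² = 1 − h² = 1 − 0.8608 = 0.1392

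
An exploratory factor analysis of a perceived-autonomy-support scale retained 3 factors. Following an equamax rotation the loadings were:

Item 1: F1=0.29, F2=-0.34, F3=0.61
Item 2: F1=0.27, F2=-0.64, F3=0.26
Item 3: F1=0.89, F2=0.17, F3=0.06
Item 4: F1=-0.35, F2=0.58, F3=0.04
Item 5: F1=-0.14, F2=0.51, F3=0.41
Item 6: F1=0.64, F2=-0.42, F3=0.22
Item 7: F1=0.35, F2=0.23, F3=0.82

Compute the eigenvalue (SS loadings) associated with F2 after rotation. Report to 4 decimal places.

SS loadings for F2 = (-0.34)² + (-0.64)² + 0.17² + 0.58² + 0.51² + (-0.42)² + 0.23² = 0.1156 + 0.4096 + 0.0289 + 0.3364 + 0.2601 + 0.1764 + 0.0529 = 1.3799

1.3799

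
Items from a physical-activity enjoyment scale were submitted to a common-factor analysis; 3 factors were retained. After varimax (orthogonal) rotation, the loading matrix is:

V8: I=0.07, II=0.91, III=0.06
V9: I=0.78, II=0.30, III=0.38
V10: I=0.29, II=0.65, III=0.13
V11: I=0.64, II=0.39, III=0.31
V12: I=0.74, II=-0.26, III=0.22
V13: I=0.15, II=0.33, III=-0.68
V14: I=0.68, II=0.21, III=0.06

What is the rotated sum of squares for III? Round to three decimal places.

0.775

SS loadings for III = 0.06² + 0.38² + 0.13² + 0.31² + 0.22² + (-0.68)² + 0.06² = 0.0036 + 0.1444 + 0.0169 + 0.0961 + 0.0484 + 0.4624 + 0.0036 = 0.7754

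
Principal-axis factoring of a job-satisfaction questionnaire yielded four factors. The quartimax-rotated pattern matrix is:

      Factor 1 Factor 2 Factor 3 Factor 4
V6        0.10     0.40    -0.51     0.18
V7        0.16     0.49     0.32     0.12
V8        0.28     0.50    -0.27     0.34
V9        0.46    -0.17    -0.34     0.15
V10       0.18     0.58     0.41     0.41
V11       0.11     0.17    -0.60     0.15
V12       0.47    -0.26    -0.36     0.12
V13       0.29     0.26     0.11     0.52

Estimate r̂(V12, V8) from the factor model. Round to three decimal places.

r̂ = Σ λ_i·λ_j across factors = (0.47)(0.28) + (-0.26)(0.50) + (-0.36)(-0.27) + (0.12)(0.34)
  = +0.1316 -0.1300 +0.0972 +0.0408 = 0.1396

0.140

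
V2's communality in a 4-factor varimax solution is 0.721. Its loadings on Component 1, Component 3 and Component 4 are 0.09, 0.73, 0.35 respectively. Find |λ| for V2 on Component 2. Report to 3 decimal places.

Under orthogonal rotation h² = Σλ², so λ_Component 2² = h² − (0.6635) = 0.721 − 0.6635 = 0.0575.
|λ| = √0.0575 = 0.2398.

0.240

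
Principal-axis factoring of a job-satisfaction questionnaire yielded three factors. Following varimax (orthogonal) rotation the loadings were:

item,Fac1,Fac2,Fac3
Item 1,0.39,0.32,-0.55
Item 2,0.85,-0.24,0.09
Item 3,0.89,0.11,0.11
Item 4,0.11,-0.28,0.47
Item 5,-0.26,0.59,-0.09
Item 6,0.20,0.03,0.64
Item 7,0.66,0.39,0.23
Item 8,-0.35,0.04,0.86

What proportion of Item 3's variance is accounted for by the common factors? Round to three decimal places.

h² = 0.89² + 0.11² + 0.11² = 0.7921 + 0.0121 + 0.0121 = 0.8163

0.816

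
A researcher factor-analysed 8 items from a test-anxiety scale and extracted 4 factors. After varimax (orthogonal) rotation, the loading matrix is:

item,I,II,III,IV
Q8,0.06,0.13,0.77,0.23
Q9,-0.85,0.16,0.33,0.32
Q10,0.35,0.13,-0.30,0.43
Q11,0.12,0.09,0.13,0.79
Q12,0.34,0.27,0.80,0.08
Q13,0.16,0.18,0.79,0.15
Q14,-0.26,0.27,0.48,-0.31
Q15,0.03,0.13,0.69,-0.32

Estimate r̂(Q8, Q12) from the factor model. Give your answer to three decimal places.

r̂ = Σ λ_i·λ_j across factors = (0.06)(0.34) + (0.13)(0.27) + (0.77)(0.80) + (0.23)(0.08)
  = +0.0204 +0.0351 +0.6160 +0.0184 = 0.6899

0.690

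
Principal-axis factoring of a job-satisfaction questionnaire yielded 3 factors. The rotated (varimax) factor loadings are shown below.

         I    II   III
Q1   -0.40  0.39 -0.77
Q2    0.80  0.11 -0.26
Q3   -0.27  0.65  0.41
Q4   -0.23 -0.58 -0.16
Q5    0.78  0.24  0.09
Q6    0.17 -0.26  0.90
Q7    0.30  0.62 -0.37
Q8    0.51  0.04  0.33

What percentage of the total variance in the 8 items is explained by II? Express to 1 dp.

SS loadings for II = 0.39² + 0.11² + 0.65² + (-0.58)² + 0.24² + (-0.26)² + 0.62² + 0.04² = 1.4343
With 8 standardized items, total variance = 8. Proportion = 1.4343/8 = 0.1793 → 17.93%.

17.9%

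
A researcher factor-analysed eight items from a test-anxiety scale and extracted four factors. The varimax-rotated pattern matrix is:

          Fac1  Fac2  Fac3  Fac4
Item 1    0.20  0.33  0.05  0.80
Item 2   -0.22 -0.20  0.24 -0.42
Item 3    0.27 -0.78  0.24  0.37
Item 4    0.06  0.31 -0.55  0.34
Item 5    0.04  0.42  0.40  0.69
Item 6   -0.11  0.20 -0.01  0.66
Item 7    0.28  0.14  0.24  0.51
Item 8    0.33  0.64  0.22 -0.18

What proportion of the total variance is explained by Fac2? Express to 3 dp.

SS loadings for Fac2 = 0.33² + (-0.20)² + (-0.78)² + 0.31² + 0.42² + 0.20² + 0.14² + 0.64² = 1.4990
Proportion of variance = 1.4990 / 8 = 0.1874.

0.187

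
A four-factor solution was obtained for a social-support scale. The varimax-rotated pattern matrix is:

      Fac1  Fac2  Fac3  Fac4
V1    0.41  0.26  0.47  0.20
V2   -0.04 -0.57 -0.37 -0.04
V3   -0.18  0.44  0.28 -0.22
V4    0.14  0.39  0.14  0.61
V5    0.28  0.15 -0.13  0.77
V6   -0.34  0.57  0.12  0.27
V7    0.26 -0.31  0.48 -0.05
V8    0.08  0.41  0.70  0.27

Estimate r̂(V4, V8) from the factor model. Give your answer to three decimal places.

0.434

r̂ = Σ λ_i·λ_j across factors = (0.14)(0.08) + (0.39)(0.41) + (0.14)(0.70) + (0.61)(0.27)
  = +0.0112 +0.1599 +0.0980 +0.1647 = 0.4338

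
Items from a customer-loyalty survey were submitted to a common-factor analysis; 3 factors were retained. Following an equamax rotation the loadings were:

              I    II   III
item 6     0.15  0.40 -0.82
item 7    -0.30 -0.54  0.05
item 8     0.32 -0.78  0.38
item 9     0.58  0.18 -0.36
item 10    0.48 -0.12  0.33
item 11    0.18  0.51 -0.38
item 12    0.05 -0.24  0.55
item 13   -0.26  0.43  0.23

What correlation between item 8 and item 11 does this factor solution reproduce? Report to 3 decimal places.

-0.485

r̂ = Σ λ_i·λ_j across factors = (0.32)(0.18) + (-0.78)(0.51) + (0.38)(-0.38)
  = +0.0576 -0.3978 -0.1444 = -0.4846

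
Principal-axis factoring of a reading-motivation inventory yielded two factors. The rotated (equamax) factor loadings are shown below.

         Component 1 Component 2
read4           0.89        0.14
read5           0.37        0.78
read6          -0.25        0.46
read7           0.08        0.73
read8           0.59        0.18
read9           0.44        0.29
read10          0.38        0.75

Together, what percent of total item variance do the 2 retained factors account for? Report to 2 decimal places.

SS loadings by factor: 1.6840, 2.0515; total = 3.7355.
Total variance with 7 standardized items is 7, so the solution explains 3.7355/7 = 0.5336 = 53.36%.

53.36%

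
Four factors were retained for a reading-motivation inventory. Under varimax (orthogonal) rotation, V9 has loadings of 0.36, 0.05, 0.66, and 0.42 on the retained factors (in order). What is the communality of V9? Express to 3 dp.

0.744

h² = 0.36² + 0.05² + 0.66² + 0.42² = 0.1296 + 0.0025 + 0.4356 + 0.1764 = 0.7441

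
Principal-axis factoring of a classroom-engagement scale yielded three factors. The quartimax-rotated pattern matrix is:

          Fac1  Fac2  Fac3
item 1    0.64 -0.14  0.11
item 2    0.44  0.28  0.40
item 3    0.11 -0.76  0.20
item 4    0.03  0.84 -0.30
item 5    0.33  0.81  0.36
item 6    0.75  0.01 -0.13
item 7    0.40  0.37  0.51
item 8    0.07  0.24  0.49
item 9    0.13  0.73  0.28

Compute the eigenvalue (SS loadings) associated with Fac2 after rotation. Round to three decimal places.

2.765

SS loadings for Fac2 = (-0.14)² + 0.28² + (-0.76)² + 0.84² + 0.81² + 0.01² + 0.37² + 0.24² + 0.73² = 0.0196 + 0.0784 + 0.5776 + 0.7056 + 0.6561 + 0.0001 + 0.1369 + 0.0576 + 0.5329 = 2.7648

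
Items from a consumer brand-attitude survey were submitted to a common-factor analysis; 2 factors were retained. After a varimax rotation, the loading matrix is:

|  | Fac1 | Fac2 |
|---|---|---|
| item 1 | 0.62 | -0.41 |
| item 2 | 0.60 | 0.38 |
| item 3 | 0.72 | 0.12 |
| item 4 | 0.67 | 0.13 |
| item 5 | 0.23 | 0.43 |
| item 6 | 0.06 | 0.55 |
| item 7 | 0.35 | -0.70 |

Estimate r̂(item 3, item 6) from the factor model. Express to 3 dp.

r̂ = Σ λ_i·λ_j across factors = (0.72)(0.06) + (0.12)(0.55)
  = +0.0432 +0.0660 = 0.1092

0.109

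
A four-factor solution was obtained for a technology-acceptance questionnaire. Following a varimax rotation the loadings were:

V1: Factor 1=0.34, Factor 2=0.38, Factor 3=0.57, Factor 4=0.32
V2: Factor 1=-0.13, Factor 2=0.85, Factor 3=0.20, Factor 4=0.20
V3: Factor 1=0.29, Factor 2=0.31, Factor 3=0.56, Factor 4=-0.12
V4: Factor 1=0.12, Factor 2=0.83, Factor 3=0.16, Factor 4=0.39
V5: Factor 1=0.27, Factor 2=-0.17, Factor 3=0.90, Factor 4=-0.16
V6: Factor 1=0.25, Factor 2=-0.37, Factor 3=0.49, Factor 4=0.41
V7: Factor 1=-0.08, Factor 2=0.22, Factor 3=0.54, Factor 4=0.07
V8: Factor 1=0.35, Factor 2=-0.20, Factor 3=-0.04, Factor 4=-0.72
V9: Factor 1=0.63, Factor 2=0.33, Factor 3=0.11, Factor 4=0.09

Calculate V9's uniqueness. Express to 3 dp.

0.474

h² = 0.63² + 0.33² + 0.11² + 0.09² = 0.3969 + 0.1089 + 0.0121 + 0.0081 = 0.5260
Uniqueness u² = 1 − h² = 1 − 0.5260 = 0.4740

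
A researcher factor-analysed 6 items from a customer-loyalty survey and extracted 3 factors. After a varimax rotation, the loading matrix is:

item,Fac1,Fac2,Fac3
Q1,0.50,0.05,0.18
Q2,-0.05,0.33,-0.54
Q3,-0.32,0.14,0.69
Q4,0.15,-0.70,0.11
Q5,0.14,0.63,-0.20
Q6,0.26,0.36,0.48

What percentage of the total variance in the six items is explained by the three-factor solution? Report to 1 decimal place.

SS loadings by factor: 0.4646, 1.1475, 1.0826; total = 2.6947.
Total variance with 6 standardized items is 6, so the solution explains 2.6947/6 = 0.4491 = 44.91%.

44.9%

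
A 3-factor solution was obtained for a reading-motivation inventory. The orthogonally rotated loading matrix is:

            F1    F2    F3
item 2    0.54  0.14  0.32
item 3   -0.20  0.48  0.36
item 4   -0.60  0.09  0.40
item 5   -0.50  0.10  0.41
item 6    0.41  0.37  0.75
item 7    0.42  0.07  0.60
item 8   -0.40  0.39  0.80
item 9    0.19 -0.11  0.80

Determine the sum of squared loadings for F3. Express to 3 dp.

2.763

SS loadings for F3 = 0.32² + 0.36² + 0.40² + 0.41² + 0.75² + 0.60² + 0.80² + 0.80² = 0.1024 + 0.1296 + 0.1600 + 0.1681 + 0.5625 + 0.3600 + 0.6400 + 0.6400 = 2.7626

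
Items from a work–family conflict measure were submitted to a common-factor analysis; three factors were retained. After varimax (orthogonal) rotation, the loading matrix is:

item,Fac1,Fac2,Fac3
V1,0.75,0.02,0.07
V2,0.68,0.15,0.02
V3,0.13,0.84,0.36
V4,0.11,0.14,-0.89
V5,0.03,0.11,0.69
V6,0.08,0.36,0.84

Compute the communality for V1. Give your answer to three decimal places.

h² = 0.75² + 0.02² + 0.07² = 0.5625 + 0.0004 + 0.0049 = 0.5678

0.568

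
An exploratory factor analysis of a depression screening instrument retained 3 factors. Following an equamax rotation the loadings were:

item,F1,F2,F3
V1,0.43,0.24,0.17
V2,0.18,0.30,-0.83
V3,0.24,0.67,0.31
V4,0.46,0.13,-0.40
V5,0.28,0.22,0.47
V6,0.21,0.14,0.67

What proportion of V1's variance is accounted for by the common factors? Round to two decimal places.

0.27

h² = 0.43² + 0.24² + 0.17² = 0.1849 + 0.0576 + 0.0289 = 0.2714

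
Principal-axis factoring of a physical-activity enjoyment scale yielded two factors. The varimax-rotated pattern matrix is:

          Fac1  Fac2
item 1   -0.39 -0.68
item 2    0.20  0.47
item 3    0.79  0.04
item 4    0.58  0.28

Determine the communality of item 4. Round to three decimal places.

h² = 0.58² + 0.28² = 0.3364 + 0.0784 = 0.4148

0.415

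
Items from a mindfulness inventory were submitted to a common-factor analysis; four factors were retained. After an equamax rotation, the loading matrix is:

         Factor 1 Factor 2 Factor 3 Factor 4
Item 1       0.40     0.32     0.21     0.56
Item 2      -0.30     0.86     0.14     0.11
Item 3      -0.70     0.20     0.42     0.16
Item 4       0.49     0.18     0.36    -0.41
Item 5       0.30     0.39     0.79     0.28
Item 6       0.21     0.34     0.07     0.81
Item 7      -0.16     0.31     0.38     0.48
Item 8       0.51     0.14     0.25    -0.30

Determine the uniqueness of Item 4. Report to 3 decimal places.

h² = 0.49² + 0.18² + 0.36² + (-0.41)² = 0.2401 + 0.0324 + 0.1296 + 0.1681 = 0.5702
Uniqueness u² = 1 − h² = 1 − 0.5702 = 0.4298

0.430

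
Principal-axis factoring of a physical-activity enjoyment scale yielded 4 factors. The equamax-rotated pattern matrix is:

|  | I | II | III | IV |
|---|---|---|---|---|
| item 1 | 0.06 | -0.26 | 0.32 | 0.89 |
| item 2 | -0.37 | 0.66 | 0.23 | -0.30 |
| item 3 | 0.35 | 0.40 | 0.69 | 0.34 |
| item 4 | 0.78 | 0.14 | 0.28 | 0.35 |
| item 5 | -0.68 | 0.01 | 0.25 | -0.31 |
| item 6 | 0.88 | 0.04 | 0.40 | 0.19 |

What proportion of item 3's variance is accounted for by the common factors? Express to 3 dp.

h² = 0.35² + 0.40² + 0.69² + 0.34² = 0.1225 + 0.1600 + 0.4761 + 0.1156 = 0.8742

0.874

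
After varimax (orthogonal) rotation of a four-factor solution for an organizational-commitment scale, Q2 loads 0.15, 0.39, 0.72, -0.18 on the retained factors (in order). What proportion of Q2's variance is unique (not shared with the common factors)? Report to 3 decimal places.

0.275

h² = 0.15² + 0.39² + 0.72² + (-0.18)² = 0.0225 + 0.1521 + 0.5184 + 0.0324 = 0.7254
Uniqueness u² = 1 − h² = 1 − 0.7254 = 0.2746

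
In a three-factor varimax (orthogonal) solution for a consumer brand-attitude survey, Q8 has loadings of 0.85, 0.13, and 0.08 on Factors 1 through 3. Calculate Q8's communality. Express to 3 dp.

h² = 0.85² + 0.13² + 0.08² = 0.7225 + 0.0169 + 0.0064 = 0.7458

0.746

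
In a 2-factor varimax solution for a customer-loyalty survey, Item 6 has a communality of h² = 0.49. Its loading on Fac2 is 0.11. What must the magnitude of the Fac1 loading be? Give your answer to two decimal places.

0.69

Under orthogonal rotation h² = Σλ², so λ_Fac1² = h² − (0.0121) = 0.49 − 0.0121 = 0.4779.
|λ| = √0.4779 = 0.6913.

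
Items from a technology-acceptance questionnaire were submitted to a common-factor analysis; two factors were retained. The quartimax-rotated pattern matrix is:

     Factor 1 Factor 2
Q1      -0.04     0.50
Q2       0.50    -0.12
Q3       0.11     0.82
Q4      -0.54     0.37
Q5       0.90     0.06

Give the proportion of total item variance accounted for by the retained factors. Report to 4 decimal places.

SS loadings by factor: 1.3653, 1.0773; total = 2.4426.
Total variance with 5 standardized items is 5, so the solution explains 2.4426/5 = 0.4885.

0.4885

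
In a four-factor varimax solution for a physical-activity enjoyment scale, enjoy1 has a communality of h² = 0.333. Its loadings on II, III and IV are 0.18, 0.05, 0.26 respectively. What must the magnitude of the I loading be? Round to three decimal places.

0.480

Under orthogonal rotation h² = Σλ², so λ_I² = h² − (0.1025) = 0.333 − 0.1025 = 0.2305.
|λ| = √0.2305 = 0.4801.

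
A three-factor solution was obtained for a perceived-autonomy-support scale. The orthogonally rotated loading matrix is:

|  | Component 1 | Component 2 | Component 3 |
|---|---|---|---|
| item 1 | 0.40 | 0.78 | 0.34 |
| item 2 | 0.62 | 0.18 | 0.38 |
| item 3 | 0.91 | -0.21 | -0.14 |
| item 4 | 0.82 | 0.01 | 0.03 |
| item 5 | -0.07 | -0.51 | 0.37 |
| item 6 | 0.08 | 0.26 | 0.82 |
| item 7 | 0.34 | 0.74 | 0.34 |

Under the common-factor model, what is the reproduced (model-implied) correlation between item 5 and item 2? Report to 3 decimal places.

0.005

r̂ = Σ λ_i·λ_j across factors = (-0.07)(0.62) + (-0.51)(0.18) + (0.37)(0.38)
  = -0.0434 -0.0918 +0.1406 = 0.0054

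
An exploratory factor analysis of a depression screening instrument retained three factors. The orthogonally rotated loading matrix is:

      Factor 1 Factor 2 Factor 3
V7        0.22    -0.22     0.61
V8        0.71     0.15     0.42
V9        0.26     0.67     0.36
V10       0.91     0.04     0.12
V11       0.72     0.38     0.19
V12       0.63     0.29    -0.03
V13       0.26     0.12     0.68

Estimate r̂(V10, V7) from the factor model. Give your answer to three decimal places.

0.265

r̂ = Σ λ_i·λ_j across factors = (0.91)(0.22) + (0.04)(-0.22) + (0.12)(0.61)
  = +0.2002 -0.0088 +0.0732 = 0.2646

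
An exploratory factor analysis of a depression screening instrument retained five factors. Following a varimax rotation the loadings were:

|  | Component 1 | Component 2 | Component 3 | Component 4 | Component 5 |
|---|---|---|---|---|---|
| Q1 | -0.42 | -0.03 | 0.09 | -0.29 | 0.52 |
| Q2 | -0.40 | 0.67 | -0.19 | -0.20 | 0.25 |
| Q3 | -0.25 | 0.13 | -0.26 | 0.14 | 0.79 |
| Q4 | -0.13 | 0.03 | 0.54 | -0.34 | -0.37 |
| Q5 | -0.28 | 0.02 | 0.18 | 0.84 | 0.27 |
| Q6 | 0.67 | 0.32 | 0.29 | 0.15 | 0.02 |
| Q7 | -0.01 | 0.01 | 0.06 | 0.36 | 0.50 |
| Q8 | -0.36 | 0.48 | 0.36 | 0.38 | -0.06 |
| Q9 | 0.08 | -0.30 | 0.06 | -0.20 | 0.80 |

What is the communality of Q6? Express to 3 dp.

0.658

h² = 0.67² + 0.32² + 0.29² + 0.15² + 0.02² = 0.4489 + 0.1024 + 0.0841 + 0.0225 + 0.0004 = 0.6583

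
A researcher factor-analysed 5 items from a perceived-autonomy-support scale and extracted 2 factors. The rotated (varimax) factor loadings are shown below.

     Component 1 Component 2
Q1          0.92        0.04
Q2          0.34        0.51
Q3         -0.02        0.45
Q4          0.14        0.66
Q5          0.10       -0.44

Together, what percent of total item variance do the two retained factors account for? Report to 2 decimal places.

Communalities: 0.8480, 0.3757, 0.2029, 0.4552, 0.2036; Σh² = 2.0854.
Total variance with 5 standardized items is 5, so the solution explains 2.0854/5 = 0.4171 = 41.71%.

41.71%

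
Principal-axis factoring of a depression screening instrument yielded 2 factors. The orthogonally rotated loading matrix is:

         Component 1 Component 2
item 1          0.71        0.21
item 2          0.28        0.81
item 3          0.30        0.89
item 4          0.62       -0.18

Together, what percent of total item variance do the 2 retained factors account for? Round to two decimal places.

Communalities: 0.5482, 0.7345, 0.8821, 0.4168; Σh² = 2.5816.
Total variance with 4 standardized items is 4, so the solution explains 2.5816/4 = 0.6454 = 64.54%.

64.54%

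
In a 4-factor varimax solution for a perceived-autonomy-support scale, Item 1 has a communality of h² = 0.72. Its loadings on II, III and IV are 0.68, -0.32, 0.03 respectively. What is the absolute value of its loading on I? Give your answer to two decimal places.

Under orthogonal rotation h² = Σλ², so λ_I² = h² − (0.5657) = 0.72 − 0.5657 = 0.1543.
|λ| = √0.1543 = 0.3928.

0.39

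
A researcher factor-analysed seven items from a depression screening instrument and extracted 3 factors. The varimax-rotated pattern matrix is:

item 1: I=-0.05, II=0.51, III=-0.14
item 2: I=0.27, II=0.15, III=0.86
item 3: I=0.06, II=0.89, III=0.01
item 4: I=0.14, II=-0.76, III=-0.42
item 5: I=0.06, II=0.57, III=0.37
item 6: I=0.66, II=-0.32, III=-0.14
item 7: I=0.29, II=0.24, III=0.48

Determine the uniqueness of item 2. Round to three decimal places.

h² = 0.27² + 0.15² + 0.86² = 0.0729 + 0.0225 + 0.7396 = 0.8350
Uniqueness u² = 1 − h² = 1 − 0.8350 = 0.1650

0.165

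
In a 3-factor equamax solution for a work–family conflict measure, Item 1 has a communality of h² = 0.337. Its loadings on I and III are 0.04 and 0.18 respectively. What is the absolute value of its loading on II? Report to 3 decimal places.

0.550

Under orthogonal rotation h² = Σλ², so λ_II² = h² − (0.0340) = 0.337 − 0.0340 = 0.3030.
|λ| = √0.3030 = 0.5505.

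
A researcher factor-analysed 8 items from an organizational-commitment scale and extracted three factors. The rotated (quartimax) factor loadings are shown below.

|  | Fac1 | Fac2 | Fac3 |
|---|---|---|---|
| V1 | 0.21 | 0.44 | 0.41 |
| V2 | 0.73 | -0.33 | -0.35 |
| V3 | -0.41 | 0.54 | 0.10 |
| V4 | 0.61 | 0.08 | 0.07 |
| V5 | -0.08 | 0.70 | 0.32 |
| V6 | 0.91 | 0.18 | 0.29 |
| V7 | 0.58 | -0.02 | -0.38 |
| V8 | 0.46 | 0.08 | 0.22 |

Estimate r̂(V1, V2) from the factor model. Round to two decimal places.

-0.14

r̂ = Σ λ_i·λ_j across factors = (0.21)(0.73) + (0.44)(-0.33) + (0.41)(-0.35)
  = +0.1533 -0.1452 -0.1435 = -0.1354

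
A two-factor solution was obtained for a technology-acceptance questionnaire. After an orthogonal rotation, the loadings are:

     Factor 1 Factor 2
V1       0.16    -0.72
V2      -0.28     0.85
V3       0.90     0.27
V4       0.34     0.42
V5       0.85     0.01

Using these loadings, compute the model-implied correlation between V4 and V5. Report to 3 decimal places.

r̂ = Σ λ_i·λ_j across factors = (0.34)(0.85) + (0.42)(0.01)
  = +0.2890 +0.0042 = 0.2932

0.293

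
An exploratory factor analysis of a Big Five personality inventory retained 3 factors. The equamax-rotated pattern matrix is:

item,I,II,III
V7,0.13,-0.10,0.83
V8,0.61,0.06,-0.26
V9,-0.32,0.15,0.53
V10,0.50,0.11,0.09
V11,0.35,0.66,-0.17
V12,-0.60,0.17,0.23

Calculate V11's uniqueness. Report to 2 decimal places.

h² = 0.35² + 0.66² + (-0.17)² = 0.1225 + 0.4356 + 0.0289 = 0.5870
Uniqueness u² = 1 − h² = 1 − 0.5870 = 0.4130

0.41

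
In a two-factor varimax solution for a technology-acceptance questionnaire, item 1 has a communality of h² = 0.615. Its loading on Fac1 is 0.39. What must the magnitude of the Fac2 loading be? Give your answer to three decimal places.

0.680

Under orthogonal rotation h² = Σλ², so λ_Fac2² = h² − (0.1521) = 0.615 − 0.1521 = 0.4629.
|λ| = √0.4629 = 0.6804.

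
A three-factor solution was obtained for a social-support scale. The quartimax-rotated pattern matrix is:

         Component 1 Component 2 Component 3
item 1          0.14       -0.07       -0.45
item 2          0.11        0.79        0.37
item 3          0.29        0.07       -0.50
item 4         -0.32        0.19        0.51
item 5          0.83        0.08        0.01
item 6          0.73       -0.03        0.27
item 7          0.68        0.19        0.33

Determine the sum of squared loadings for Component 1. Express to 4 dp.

SS loadings for Component 1 = 0.14² + 0.11² + 0.29² + (-0.32)² + 0.83² + 0.73² + 0.68² = 0.0196 + 0.0121 + 0.0841 + 0.1024 + 0.6889 + 0.5329 + 0.4624 = 1.9024

1.9024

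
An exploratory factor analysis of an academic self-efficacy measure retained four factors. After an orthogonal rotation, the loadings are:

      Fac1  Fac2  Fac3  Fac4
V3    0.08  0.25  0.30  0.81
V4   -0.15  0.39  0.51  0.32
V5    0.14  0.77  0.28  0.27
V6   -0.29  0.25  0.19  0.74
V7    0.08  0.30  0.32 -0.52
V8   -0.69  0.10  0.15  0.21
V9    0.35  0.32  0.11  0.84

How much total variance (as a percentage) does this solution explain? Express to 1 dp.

68.7%

Communalities: 0.8150, 0.5371, 0.7638, 0.7303, 0.4692, 0.5527, 0.9426; Σh² = 4.8107.
Total variance with 7 standardized items is 7, so the solution explains 4.8107/7 = 0.6872 = 68.72%.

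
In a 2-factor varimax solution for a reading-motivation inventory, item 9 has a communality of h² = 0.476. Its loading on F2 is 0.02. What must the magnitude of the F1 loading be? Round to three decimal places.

Under orthogonal rotation h² = Σλ², so λ_F1² = h² − (0.0004) = 0.476 − 0.0004 = 0.4756.
|λ| = √0.4756 = 0.6896.

0.690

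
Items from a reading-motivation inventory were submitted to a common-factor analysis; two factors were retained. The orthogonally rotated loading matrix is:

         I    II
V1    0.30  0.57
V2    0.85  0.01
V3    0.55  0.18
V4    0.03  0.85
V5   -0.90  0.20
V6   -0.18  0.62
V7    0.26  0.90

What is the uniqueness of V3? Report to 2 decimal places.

0.67

h² = 0.55² + 0.18² = 0.3025 + 0.0324 = 0.3349
Uniqueness u² = 1 − h² = 1 − 0.3349 = 0.6651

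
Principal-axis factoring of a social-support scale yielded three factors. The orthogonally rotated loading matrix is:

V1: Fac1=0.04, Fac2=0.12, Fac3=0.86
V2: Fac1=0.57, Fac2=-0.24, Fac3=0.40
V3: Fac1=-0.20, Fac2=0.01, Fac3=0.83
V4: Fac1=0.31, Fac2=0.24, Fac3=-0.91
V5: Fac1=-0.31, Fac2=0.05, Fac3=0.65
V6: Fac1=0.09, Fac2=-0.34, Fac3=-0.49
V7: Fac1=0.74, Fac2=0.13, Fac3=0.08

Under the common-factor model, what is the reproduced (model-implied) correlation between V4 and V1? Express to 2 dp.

r̂ = Σ λ_i·λ_j across factors = (0.31)(0.04) + (0.24)(0.12) + (-0.91)(0.86)
  = +0.0124 +0.0288 -0.7826 = -0.7414

-0.74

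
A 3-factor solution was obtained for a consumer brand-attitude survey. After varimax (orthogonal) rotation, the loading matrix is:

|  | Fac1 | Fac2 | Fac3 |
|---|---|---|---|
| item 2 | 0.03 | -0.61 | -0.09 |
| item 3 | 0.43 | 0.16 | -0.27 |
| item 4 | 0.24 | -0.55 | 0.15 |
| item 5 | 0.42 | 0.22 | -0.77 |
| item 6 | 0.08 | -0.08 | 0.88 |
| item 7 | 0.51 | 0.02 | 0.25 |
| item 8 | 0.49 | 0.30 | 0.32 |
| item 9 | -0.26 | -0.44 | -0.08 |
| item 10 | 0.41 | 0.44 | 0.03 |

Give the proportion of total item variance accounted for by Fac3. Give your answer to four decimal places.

SS loadings for Fac3 = (-0.09)² + (-0.27)² + 0.15² + (-0.77)² + 0.88² + 0.25² + 0.32² + (-0.08)² + 0.03² = 1.6430
Proportion of variance = 1.6430 / 9 = 0.1826.

0.1826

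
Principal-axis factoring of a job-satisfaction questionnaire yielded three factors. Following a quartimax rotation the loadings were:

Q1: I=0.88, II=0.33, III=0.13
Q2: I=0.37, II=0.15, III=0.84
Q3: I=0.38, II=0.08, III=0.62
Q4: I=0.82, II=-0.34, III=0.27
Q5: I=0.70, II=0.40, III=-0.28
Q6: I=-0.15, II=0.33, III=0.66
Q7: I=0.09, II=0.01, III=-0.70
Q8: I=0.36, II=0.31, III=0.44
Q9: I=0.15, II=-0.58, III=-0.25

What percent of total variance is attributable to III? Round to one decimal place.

27.1%

SS loadings for III = 0.13² + 0.84² + 0.62² + 0.27² + (-0.28)² + 0.66² + (-0.70)² + 0.44² + (-0.25)² = 2.4399
With 9 standardized items, total variance = 9. Proportion = 2.4399/9 = 0.2711 → 27.11%.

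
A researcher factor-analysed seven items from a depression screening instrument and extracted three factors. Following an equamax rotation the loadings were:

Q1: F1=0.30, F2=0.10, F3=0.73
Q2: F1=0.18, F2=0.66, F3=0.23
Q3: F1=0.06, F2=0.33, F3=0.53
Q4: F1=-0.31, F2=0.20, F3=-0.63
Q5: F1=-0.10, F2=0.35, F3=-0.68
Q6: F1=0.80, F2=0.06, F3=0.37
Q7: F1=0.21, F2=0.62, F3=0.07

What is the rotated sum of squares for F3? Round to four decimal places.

1.8678

SS loadings for F3 = 0.73² + 0.23² + 0.53² + (-0.63)² + (-0.68)² + 0.37² + 0.07² = 0.5329 + 0.0529 + 0.2809 + 0.3969 + 0.4624 + 0.1369 + 0.0049 = 1.8678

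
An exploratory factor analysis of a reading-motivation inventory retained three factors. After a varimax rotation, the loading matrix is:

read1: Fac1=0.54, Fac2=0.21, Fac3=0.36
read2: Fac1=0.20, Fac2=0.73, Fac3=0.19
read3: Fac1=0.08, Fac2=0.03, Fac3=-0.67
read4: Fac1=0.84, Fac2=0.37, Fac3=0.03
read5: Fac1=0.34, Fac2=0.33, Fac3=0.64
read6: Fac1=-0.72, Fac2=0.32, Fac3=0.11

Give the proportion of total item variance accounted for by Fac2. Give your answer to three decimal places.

0.154

SS loadings for Fac2 = 0.21² + 0.73² + 0.03² + 0.37² + 0.33² + 0.32² = 0.9261
Proportion of variance = 0.9261 / 6 = 0.1543.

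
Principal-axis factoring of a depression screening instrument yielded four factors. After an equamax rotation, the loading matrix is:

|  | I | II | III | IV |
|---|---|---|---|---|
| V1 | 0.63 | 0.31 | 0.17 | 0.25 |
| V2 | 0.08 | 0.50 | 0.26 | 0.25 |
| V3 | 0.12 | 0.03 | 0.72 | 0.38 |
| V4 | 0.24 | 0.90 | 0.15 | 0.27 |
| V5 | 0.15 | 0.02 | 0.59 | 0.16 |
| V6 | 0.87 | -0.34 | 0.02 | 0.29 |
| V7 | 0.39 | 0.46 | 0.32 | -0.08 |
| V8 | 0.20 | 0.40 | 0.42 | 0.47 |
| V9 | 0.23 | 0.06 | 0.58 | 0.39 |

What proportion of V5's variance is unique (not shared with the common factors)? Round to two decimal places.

h² = 0.15² + 0.02² + 0.59² + 0.16² = 0.0225 + 0.0004 + 0.3481 + 0.0256 = 0.3966
Uniqueness u² = 1 − h² = 1 − 0.3966 = 0.6034

0.60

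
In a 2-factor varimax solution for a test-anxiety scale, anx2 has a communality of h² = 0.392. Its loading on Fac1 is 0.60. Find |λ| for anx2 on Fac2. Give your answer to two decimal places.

Under orthogonal rotation h² = Σλ², so λ_Fac2² = h² − (0.3600) = 0.392 − 0.3600 = 0.0320.
|λ| = √0.0320 = 0.1789.

0.18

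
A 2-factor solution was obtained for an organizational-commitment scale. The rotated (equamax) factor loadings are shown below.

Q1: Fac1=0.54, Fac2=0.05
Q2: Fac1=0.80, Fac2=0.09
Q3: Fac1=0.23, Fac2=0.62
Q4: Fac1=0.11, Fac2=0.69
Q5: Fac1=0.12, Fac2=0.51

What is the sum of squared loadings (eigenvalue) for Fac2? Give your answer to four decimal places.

SS loadings for Fac2 = 0.05² + 0.09² + 0.62² + 0.69² + 0.51² = 0.0025 + 0.0081 + 0.3844 + 0.4761 + 0.2601 = 1.1312

1.1312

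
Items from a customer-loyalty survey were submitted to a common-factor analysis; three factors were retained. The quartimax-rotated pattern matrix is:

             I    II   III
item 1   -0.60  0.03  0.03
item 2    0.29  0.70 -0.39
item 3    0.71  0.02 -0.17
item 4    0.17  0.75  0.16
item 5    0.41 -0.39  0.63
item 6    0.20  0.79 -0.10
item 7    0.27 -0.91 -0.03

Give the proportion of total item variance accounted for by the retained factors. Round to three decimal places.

SS loadings by factor: 1.2581, 2.6581, 0.6153; total = 4.5315.
Total variance with 7 standardized items is 7, so the solution explains 4.5315/7 = 0.6474.

0.647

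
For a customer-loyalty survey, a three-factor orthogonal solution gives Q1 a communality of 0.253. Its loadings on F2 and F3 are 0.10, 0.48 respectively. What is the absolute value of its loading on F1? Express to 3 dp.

Under orthogonal rotation h² = Σλ², so λ_F1² = h² − (0.2404) = 0.253 − 0.2404 = 0.0126.
|λ| = √0.0126 = 0.1122.

0.112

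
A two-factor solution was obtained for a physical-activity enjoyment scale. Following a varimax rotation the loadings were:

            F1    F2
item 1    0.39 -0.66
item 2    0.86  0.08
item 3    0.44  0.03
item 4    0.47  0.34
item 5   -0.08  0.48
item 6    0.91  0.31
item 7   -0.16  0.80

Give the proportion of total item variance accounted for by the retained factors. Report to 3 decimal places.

Communalities: 0.5877, 0.7460, 0.1945, 0.3365, 0.2368, 0.9242, 0.6656; Σh² = 3.6913.
Total variance with 7 standardized items is 7, so the solution explains 3.6913/7 = 0.5273.

0.527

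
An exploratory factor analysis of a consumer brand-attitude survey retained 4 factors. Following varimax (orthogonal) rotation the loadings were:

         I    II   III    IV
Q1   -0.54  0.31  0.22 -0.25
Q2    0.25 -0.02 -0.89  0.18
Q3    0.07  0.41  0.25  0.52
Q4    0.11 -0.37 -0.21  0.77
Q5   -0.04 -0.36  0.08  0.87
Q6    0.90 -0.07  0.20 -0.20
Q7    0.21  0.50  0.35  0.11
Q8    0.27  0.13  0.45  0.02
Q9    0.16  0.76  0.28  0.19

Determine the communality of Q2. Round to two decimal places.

h² = 0.25² + (-0.02)² + (-0.89)² + 0.18² = 0.0625 + 0.0004 + 0.7921 + 0.0324 = 0.8874

0.89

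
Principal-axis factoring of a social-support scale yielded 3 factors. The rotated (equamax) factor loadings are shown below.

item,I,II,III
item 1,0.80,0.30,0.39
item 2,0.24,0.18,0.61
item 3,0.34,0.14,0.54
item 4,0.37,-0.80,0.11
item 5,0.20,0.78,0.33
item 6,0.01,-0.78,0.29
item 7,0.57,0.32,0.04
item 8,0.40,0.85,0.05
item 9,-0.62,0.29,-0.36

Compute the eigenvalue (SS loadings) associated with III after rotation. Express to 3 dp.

SS loadings for III = 0.39² + 0.61² + 0.54² + 0.11² + 0.33² + 0.29² + 0.04² + 0.05² + (-0.36)² = 0.1521 + 0.3721 + 0.2916 + 0.0121 + 0.1089 + 0.0841 + 0.0016 + 0.0025 + 0.1296 = 1.1546

1.155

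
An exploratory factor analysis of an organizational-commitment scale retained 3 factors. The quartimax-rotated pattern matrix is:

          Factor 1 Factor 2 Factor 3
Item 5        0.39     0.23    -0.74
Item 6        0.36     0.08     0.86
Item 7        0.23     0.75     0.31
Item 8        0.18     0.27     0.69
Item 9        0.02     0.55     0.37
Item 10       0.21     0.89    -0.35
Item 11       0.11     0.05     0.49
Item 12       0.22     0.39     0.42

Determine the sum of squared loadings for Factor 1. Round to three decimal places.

0.472

SS loadings for Factor 1 = 0.39² + 0.36² + 0.23² + 0.18² + 0.02² + 0.21² + 0.11² + 0.22² = 0.1521 + 0.1296 + 0.0529 + 0.0324 + 0.0004 + 0.0441 + 0.0121 + 0.0484 = 0.4720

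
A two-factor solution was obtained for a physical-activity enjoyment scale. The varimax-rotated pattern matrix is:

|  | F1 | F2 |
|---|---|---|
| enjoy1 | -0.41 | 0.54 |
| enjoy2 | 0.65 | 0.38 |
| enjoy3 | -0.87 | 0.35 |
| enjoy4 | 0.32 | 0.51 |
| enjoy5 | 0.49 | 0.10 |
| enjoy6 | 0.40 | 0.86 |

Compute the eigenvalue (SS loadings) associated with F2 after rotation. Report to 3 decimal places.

1.568

SS loadings for F2 = 0.54² + 0.38² + 0.35² + 0.51² + 0.10² + 0.86² = 0.2916 + 0.1444 + 0.1225 + 0.2601 + 0.0100 + 0.7396 = 1.5682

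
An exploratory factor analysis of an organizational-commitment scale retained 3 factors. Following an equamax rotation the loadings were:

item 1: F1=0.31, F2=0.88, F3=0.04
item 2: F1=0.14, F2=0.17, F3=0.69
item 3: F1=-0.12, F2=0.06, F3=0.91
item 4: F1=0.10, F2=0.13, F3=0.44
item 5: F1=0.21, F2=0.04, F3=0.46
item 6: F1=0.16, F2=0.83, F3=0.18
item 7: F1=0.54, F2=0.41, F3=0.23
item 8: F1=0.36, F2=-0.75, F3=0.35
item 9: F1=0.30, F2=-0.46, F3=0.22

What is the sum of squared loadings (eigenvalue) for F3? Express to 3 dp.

1.967

SS loadings for F3 = 0.04² + 0.69² + 0.91² + 0.44² + 0.46² + 0.18² + 0.23² + 0.35² + 0.22² = 0.0016 + 0.4761 + 0.8281 + 0.1936 + 0.2116 + 0.0324 + 0.0529 + 0.1225 + 0.0484 = 1.9672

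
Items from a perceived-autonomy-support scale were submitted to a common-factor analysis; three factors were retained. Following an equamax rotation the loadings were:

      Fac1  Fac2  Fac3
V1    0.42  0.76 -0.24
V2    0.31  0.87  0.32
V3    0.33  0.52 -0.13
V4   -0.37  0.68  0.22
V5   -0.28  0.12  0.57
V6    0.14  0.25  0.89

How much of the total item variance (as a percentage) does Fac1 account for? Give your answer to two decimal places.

SS loadings for Fac1 = 0.42² + 0.31² + 0.33² + (-0.37)² + (-0.28)² + 0.14² = 0.6163
With 6 standardized items, total variance = 6. Proportion = 0.6163/6 = 0.1027 → 10.27%.

10.27%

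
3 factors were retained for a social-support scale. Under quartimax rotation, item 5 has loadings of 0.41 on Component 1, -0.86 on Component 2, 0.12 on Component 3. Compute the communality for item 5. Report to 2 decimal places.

0.92

h² = 0.41² + (-0.86)² + 0.12² = 0.1681 + 0.7396 + 0.0144 = 0.9221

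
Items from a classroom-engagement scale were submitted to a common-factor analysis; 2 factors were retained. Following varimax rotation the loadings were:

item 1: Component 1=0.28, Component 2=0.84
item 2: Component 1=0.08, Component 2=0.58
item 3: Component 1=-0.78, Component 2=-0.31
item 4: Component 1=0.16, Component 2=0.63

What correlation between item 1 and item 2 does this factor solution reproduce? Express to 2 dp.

r̂ = Σ λ_i·λ_j across factors = (0.28)(0.08) + (0.84)(0.58)
  = +0.0224 +0.4872 = 0.5096

0.51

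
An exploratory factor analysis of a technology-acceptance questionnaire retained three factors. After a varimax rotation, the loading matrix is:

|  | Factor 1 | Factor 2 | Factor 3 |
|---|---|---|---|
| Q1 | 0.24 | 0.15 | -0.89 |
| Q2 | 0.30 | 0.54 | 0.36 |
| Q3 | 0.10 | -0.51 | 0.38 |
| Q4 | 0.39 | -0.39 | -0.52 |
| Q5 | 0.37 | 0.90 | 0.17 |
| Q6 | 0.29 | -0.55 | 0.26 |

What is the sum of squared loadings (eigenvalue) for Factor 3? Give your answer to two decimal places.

1.43

SS loadings for Factor 3 = (-0.89)² + 0.36² + 0.38² + (-0.52)² + 0.17² + 0.26² = 0.7921 + 0.1296 + 0.1444 + 0.2704 + 0.0289 + 0.0676 = 1.4330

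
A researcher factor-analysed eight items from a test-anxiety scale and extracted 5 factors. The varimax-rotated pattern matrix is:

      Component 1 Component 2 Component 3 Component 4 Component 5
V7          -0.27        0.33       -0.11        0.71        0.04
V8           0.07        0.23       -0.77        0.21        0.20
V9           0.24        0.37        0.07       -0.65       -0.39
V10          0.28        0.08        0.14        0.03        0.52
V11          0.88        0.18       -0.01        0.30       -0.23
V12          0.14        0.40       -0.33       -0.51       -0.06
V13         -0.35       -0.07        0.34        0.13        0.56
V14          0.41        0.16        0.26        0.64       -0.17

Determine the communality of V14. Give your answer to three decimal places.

h² = 0.41² + 0.16² + 0.26² + 0.64² + (-0.17)² = 0.1681 + 0.0256 + 0.0676 + 0.4096 + 0.0289 = 0.6998

0.700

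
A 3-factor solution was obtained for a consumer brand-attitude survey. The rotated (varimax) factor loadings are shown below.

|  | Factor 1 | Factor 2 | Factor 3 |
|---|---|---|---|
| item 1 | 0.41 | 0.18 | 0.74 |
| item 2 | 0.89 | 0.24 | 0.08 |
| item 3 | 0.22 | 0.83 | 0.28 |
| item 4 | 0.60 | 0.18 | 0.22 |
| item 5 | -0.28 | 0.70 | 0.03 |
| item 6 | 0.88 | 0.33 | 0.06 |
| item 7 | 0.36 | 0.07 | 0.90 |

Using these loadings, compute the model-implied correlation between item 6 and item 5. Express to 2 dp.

-0.01

r̂ = Σ λ_i·λ_j across factors = (0.88)(-0.28) + (0.33)(0.70) + (0.06)(0.03)
  = -0.2464 +0.2310 +0.0018 = -0.0136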